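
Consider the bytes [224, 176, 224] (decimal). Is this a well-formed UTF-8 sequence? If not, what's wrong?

Leading byte 0xE0 = 11100000 → 3-byte form.
Byte 3 is 0xE0 = 11100000, which is not 10xxxxxx — expected a continuation byte.

invalid (non-continuation byte where continuation expected)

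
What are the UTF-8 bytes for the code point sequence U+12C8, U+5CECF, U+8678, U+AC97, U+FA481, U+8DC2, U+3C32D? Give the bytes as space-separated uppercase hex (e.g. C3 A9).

E1 8B 88 F1 9C BB 8F E8 99 B8 EA B2 97 F3 BA 92 81 E8 B7 82 F0 BC 8C AD

U+12C8: 3-byte form → E1 8B 88.
U+5CECF: 4-byte form → F1 9C BB 8F.
U+8678: 3-byte form → E8 99 B8.
U+AC97: 3-byte form → EA B2 97.
U+FA481: 4-byte form → F3 BA 92 81.
U+8DC2: 3-byte form → E8 B7 82.
U+3C32D: 4-byte form → F0 BC 8C AD.
Concatenated (24 bytes): E1 8B 88 F1 9C BB 8F E8 99 B8 EA B2 97 F3 BA 92 81 E8 B7 82 F0 BC 8C AD.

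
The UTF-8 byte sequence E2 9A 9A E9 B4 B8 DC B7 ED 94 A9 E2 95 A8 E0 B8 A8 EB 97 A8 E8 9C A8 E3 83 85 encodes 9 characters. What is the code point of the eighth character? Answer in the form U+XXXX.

U+8728

Offset 0: leading byte 0xE2 = 11100010 → 3-byte char #1 = E2 9A 9A.
Offset 3: leading byte 0xE9 = 11101001 → 3-byte char #2 = E9 B4 B8.
Offset 6: leading byte 0xDC = 11011100 → 2-byte char #3 = DC B7.
Offset 8: leading byte 0xED = 11101101 → 3-byte char #4 = ED 94 A9.
Offset 11: leading byte 0xE2 = 11100010 → 3-byte char #5 = E2 95 A8.
Offset 14: leading byte 0xE0 = 11100000 → 3-byte char #6 = E0 B8 A8.
Offset 17: leading byte 0xEB = 11101011 → 3-byte char #7 = EB 97 A8.
Offset 20: leading byte 0xE8 = 11101000 → 3-byte char #8 = E8 9C A8.
Leading byte 0xE8 = 11101000 matches 1110xxxx → 3-byte sequence.
Byte 1: 0xE8 = 11101000, payload 1000 (4 bits).
Byte 2: 0x9C = 10011100 (10xxxxxx ✓), payload 011100.
Byte 3: 0xA8 = 10101000 (10xxxxxx ✓), payload 101000.
Concatenate: 1000011100101000 = 0x8728 (16 bits → U+8728).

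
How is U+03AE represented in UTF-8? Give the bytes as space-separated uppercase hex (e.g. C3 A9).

U+03AE = 0x3AE = 942 decimal. In range U+0080–U+07FF → 2-byte form: 110xxxxx 10xxxxxx.
Binary (11 bits): 01110101110.
Split 5+6: 01110 | 101110.
Byte 1: 11001110 = 0xCE.
Byte 2: 10101110 = 0xAE.

CE AE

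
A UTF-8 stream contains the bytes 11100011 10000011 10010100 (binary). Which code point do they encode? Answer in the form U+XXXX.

Leading byte 0xE3 = 11100011 matches 1110xxxx → 3-byte sequence.
Byte 1: 0xE3 = 11100011, payload 0011 (4 bits).
Byte 2: 0x83 = 10000011 (10xxxxxx ✓), payload 000011.
Byte 3: 0x94 = 10010100 (10xxxxxx ✓), payload 010100.
Concatenate: 0011000011010100 = 0x30D4 (16 bits → U+30D4).

U+30D4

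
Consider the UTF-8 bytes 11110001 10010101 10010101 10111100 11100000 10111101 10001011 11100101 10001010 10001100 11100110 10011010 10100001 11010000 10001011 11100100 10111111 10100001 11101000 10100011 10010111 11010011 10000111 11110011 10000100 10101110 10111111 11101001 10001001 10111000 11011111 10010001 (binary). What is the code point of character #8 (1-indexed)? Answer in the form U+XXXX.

Offset 0: leading byte 0xF1 = 11110001 → 4-byte char #1 = F1 95 95 BC.
Offset 4: leading byte 0xE0 = 11100000 → 3-byte char #2 = E0 BD 8B.
Offset 7: leading byte 0xE5 = 11100101 → 3-byte char #3 = E5 8A 8C.
Offset 10: leading byte 0xE6 = 11100110 → 3-byte char #4 = E6 9A A1.
Offset 13: leading byte 0xD0 = 11010000 → 2-byte char #5 = D0 8B.
Offset 15: leading byte 0xE4 = 11100100 → 3-byte char #6 = E4 BF A1.
Offset 18: leading byte 0xE8 = 11101000 → 3-byte char #7 = E8 A3 97.
Offset 21: leading byte 0xD3 = 11010011 → 2-byte char #8 = D3 87.
Leading byte 0xD3 = 11010011 matches 110xxxxx → 2-byte sequence.
Byte 1: 0xD3 = 11010011, payload 10011 (5 bits).
Byte 2: 0x87 = 10000111 (10xxxxxx ✓), payload 000111.
Concatenate: 10011000111 = 0x4C7 (11 bits → U+04C7).

U+04C7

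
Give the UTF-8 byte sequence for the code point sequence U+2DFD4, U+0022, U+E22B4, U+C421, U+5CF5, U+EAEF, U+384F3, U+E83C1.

F0 AD BF 94 22 F3 A2 8A B4 EC 90 A1 E5 B3 B5 EE AB AF F0 B8 93 B3 F3 A8 8F 81

U+2DFD4: 4-byte form → F0 AD BF 94.
U+0022: 1-byte form → 22.
U+E22B4: 4-byte form → F3 A2 8A B4.
U+C421: 3-byte form → EC 90 A1.
U+5CF5: 3-byte form → E5 B3 B5.
U+EAEF: 3-byte form → EE AB AF.
U+384F3: 4-byte form → F0 B8 93 B3.
U+E83C1: 4-byte form → F3 A8 8F 81.
Concatenated (26 bytes): F0 AD BF 94 22 F3 A2 8A B4 EC 90 A1 E5 B3 B5 EE AB AF F0 B8 93 B3 F3 A8 8F 81.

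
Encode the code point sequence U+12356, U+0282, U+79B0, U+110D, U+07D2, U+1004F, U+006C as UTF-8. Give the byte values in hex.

U+12356: 4-byte form → F0 92 8D 96.
U+0282: 2-byte form → CA 82.
U+79B0: 3-byte form → E7 A6 B0.
U+110D: 3-byte form → E1 84 8D.
U+07D2: 2-byte form → DF 92.
U+1004F: 4-byte form → F0 90 81 8F.
U+006C: 1-byte form → 6C.
Concatenated (19 bytes): F0 92 8D 96 CA 82 E7 A6 B0 E1 84 8D DF 92 F0 90 81 8F 6C.

F0 92 8D 96 CA 82 E7 A6 B0 E1 84 8D DF 92 F0 90 81 8F 6C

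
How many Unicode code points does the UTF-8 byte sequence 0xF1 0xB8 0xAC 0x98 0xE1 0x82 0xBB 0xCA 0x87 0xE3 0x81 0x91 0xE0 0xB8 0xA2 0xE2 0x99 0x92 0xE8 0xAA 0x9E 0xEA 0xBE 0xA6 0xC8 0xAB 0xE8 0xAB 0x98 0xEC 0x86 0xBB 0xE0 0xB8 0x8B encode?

Byte at offset 0: 0xF1 = 11110001 → 4-byte char (#1). Advance 4.
Byte at offset 4: 0xE1 = 11100001 → 3-byte char (#2). Advance 3.
Byte at offset 7: 0xCA = 11001010 → 2-byte char (#3). Advance 2.
Byte at offset 9: 0xE3 = 11100011 → 3-byte char (#4). Advance 3.
Byte at offset 12: 0xE0 = 11100000 → 3-byte char (#5). Advance 3.
Byte at offset 15: 0xE2 = 11100010 → 3-byte char (#6). Advance 3.
Byte at offset 18: 0xE8 = 11101000 → 3-byte char (#7). Advance 3.
Byte at offset 21: 0xEA = 11101010 → 3-byte char (#8). Advance 3.
Byte at offset 24: 0xC8 = 11001000 → 2-byte char (#9). Advance 2.
Byte at offset 26: 0xE8 = 11101000 → 3-byte char (#10). Advance 3.
Byte at offset 29: 0xEC = 11101100 → 3-byte char (#11). Advance 3.
Byte at offset 32: 0xE0 = 11100000 → 3-byte char (#12). Advance 3.
Reached end at offset 35 after 12 code points.

12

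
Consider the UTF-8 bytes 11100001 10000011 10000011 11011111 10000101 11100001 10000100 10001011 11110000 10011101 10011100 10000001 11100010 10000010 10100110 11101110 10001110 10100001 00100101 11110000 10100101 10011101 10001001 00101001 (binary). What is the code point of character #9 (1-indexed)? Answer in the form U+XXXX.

U+0029

Offset 0: leading byte 0xE1 = 11100001 → 3-byte char #1 = E1 83 83.
Offset 3: leading byte 0xDF = 11011111 → 2-byte char #2 = DF 85.
Offset 5: leading byte 0xE1 = 11100001 → 3-byte char #3 = E1 84 8B.
Offset 8: leading byte 0xF0 = 11110000 → 4-byte char #4 = F0 9D 9C 81.
Offset 12: leading byte 0xE2 = 11100010 → 3-byte char #5 = E2 82 A6.
Offset 15: leading byte 0xEE = 11101110 → 3-byte char #6 = EE 8E A1.
Offset 18: leading byte 0x25 = 00100101 → 1-byte char #7 = 25.
Offset 19: leading byte 0xF0 = 11110000 → 4-byte char #8 = F0 A5 9D 89.
Offset 23: leading byte 0x29 = 00101001 → 1-byte char #9 = 29.
Leading byte 0x29 = 00101001 matches 0xxxxxxx → 1-byte sequence.
Byte 1: 0x29 = 00101001, payload 0101001 (7 bits).
Concatenate: 0101001 = 0x29 (7 bits → U+0029).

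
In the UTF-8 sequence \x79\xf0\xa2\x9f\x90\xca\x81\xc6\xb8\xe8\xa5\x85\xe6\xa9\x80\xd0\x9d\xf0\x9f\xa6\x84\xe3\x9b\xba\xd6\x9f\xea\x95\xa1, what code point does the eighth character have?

U+1F984

Offset 0: leading byte 0x79 = 01111001 → 1-byte char #1 = 79.
Offset 1: leading byte 0xF0 = 11110000 → 4-byte char #2 = F0 A2 9F 90.
Offset 5: leading byte 0xCA = 11001010 → 2-byte char #3 = CA 81.
Offset 7: leading byte 0xC6 = 11000110 → 2-byte char #4 = C6 B8.
Offset 9: leading byte 0xE8 = 11101000 → 3-byte char #5 = E8 A5 85.
Offset 12: leading byte 0xE6 = 11100110 → 3-byte char #6 = E6 A9 80.
Offset 15: leading byte 0xD0 = 11010000 → 2-byte char #7 = D0 9D.
Offset 17: leading byte 0xF0 = 11110000 → 4-byte char #8 = F0 9F A6 84.
Leading byte 0xF0 = 11110000 matches 11110xxx → 4-byte sequence.
Byte 1: 0xF0 = 11110000, payload 000 (3 bits).
Byte 2: 0x9F = 10011111 (10xxxxxx ✓), payload 011111.
Byte 3: 0xA6 = 10100110 (10xxxxxx ✓), payload 100110.
Byte 4: 0x84 = 10000100 (10xxxxxx ✓), payload 000100.
Concatenate: 000011111100110000100 = 0x1F984 (21 bits → U+1F984).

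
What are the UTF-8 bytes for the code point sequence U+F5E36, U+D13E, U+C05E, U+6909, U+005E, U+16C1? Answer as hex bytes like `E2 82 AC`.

U+F5E36: 4-byte form → F3 B5 B8 B6.
U+D13E: 3-byte form → ED 84 BE.
U+C05E: 3-byte form → EC 81 9E.
U+6909: 3-byte form → E6 A4 89.
U+005E: 1-byte form → 5E.
U+16C1: 3-byte form → E1 9B 81.
Concatenated (17 bytes): F3 B5 B8 B6 ED 84 BE EC 81 9E E6 A4 89 5E E1 9B 81.

F3 B5 B8 B6 ED 84 BE EC 81 9E E6 A4 89 5E E1 9B 81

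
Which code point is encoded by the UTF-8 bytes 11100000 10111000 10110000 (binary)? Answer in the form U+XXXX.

Leading byte 0xE0 = 11100000 matches 1110xxxx → 3-byte sequence.
Byte 1: 0xE0 = 11100000, payload 0000 (4 bits).
Byte 2: 0xB8 = 10111000 (10xxxxxx ✓), payload 111000.
Byte 3: 0xB0 = 10110000 (10xxxxxx ✓), payload 110000.
Concatenate: 0000111000110000 = 0xE30 (16 bits → U+0E30).

U+0E30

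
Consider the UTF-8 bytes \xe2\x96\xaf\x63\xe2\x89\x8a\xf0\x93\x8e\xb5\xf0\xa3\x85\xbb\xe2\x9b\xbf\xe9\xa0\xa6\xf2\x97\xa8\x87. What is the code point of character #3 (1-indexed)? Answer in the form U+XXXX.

Offset 0: leading byte 0xE2 = 11100010 → 3-byte char #1 = E2 96 AF.
Offset 3: leading byte 0x63 = 01100011 → 1-byte char #2 = 63.
Offset 4: leading byte 0xE2 = 11100010 → 3-byte char #3 = E2 89 8A.
Leading byte 0xE2 = 11100010 matches 1110xxxx → 3-byte sequence.
Byte 1: 0xE2 = 11100010, payload 0010 (4 bits).
Byte 2: 0x89 = 10001001 (10xxxxxx ✓), payload 001001.
Byte 3: 0x8A = 10001010 (10xxxxxx ✓), payload 001010.
Concatenate: 0010001001001010 = 0x224A (16 bits → U+224A).

U+224A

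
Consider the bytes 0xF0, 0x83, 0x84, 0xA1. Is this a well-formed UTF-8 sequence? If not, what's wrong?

Leading byte 0xF0 = 11110000 → 4-byte form.
Continuation bytes all match 10xxxxxx. Payload decodes to 0x3121.
But 0x3121 < 0x10000, the minimum for a 4-byte sequence — this is an overlong encoding.

invalid (overlong encoding)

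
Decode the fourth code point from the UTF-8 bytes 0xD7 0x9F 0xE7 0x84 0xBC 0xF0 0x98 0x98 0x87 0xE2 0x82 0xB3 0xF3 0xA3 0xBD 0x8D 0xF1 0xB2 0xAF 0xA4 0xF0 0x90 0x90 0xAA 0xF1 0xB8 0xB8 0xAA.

Offset 0: leading byte 0xD7 = 11010111 → 2-byte char #1 = D7 9F.
Offset 2: leading byte 0xE7 = 11100111 → 3-byte char #2 = E7 84 BC.
Offset 5: leading byte 0xF0 = 11110000 → 4-byte char #3 = F0 98 98 87.
Offset 9: leading byte 0xE2 = 11100010 → 3-byte char #4 = E2 82 B3.
Leading byte 0xE2 = 11100010 matches 1110xxxx → 3-byte sequence.
Byte 1: 0xE2 = 11100010, payload 0010 (4 bits).
Byte 2: 0x82 = 10000010 (10xxxxxx ✓), payload 000010.
Byte 3: 0xB3 = 10110011 (10xxxxxx ✓), payload 110011.
Concatenate: 0010000010110011 = 0x20B3 (16 bits → U+20B3).

U+20B3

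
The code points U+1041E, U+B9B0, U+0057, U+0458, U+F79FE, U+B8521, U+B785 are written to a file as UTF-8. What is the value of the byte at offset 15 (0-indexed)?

U+1041E → 4-byte form F0 90 90 9E at offsets 0–3.
U+B9B0 → 3-byte form EB A6 B0 at offsets 4–6.
U+0057 → 1-byte form 57 at offsets 7–7.
U+0458 → 2-byte form D1 98 at offsets 8–9.
U+F79FE → 4-byte form F3 B7 A7 BE at offsets 10–13.
U+B8521 → 4-byte form F2 B8 94 A1 at offsets 14–17.
Offset 15 falls in char 6's range; it's byte 2 of F2 B8 94 A1 = 0xB8.

0xB8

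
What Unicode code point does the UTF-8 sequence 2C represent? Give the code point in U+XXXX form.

U+002C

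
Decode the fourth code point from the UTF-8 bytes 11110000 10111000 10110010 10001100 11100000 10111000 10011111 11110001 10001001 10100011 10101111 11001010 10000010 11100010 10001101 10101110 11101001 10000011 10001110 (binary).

U+0282

Offset 0: leading byte 0xF0 = 11110000 → 4-byte char #1 = F0 B8 B2 8C.
Offset 4: leading byte 0xE0 = 11100000 → 3-byte char #2 = E0 B8 9F.
Offset 7: leading byte 0xF1 = 11110001 → 4-byte char #3 = F1 89 A3 AF.
Offset 11: leading byte 0xCA = 11001010 → 2-byte char #4 = CA 82.
Leading byte 0xCA = 11001010 matches 110xxxxx → 2-byte sequence.
Byte 1: 0xCA = 11001010, payload 01010 (5 bits).
Byte 2: 0x82 = 10000010 (10xxxxxx ✓), payload 000010.
Concatenate: 01010000010 = 0x282 (11 bits → U+0282).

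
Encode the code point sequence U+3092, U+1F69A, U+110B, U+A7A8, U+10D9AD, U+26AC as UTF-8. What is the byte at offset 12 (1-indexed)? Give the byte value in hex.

1-indexed offset 12 is 0-indexed offset 11.
U+3092 → 3-byte form E3 82 92 at offsets 0–2.
U+1F69A → 4-byte form F0 9F 9A 9A at offsets 3–6.
U+110B → 3-byte form E1 84 8B at offsets 7–9.
U+A7A8 → 3-byte form EA 9E A8 at offsets 10–12.
Offset 11 falls in char 4's range; it's byte 2 of EA 9E A8 = 0x9E.

0x9E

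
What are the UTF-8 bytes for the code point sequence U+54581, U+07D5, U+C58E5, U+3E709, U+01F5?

F1 94 96 81 DF 95 F3 85 A3 A5 F0 BE 9C 89 C7 B5

U+54581: 4-byte form → F1 94 96 81.
U+07D5: 2-byte form → DF 95.
U+C58E5: 4-byte form → F3 85 A3 A5.
U+3E709: 4-byte form → F0 BE 9C 89.
U+01F5: 2-byte form → C7 B5.
Concatenated (16 bytes): F1 94 96 81 DF 95 F3 85 A3 A5 F0 BE 9C 89 C7 B5.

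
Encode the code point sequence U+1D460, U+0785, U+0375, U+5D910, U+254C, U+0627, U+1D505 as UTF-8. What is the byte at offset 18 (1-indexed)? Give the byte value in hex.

0xF0

1-indexed offset 18 is 0-indexed offset 17.
U+1D460 → 4-byte form F0 9D 91 A0 at offsets 0–3.
U+0785 → 2-byte form DE 85 at offsets 4–5.
U+0375 → 2-byte form CD B5 at offsets 6–7.
U+5D910 → 4-byte form F1 9D A4 90 at offsets 8–11.
U+254C → 3-byte form E2 95 8C at offsets 12–14.
U+0627 → 2-byte form D8 A7 at offsets 15–16.
U+1D505 → 4-byte form F0 9D 94 85 at offsets 17–20.
Offset 17 falls in char 7's range; it's byte 1 of F0 9D 94 85 = 0xF0.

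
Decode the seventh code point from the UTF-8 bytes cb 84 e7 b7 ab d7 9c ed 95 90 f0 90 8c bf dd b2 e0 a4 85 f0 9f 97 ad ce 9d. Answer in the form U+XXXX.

Offset 0: leading byte 0xCB = 11001011 → 2-byte char #1 = CB 84.
Offset 2: leading byte 0xE7 = 11100111 → 3-byte char #2 = E7 B7 AB.
Offset 5: leading byte 0xD7 = 11010111 → 2-byte char #3 = D7 9C.
Offset 7: leading byte 0xED = 11101101 → 3-byte char #4 = ED 95 90.
Offset 10: leading byte 0xF0 = 11110000 → 4-byte char #5 = F0 90 8C BF.
Offset 14: leading byte 0xDD = 11011101 → 2-byte char #6 = DD B2.
Offset 16: leading byte 0xE0 = 11100000 → 3-byte char #7 = E0 A4 85.
Leading byte 0xE0 = 11100000 matches 1110xxxx → 3-byte sequence.
Byte 1: 0xE0 = 11100000, payload 0000 (4 bits).
Byte 2: 0xA4 = 10100100 (10xxxxxx ✓), payload 100100.
Byte 3: 0x85 = 10000101 (10xxxxxx ✓), payload 000101.
Concatenate: 0000100100000101 = 0x905 (16 bits → U+0905).

U+0905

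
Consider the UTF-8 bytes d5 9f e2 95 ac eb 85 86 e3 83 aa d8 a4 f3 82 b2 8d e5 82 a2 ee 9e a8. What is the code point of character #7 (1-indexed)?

Offset 0: leading byte 0xD5 = 11010101 → 2-byte char #1 = D5 9F.
Offset 2: leading byte 0xE2 = 11100010 → 3-byte char #2 = E2 95 AC.
Offset 5: leading byte 0xEB = 11101011 → 3-byte char #3 = EB 85 86.
Offset 8: leading byte 0xE3 = 11100011 → 3-byte char #4 = E3 83 AA.
Offset 11: leading byte 0xD8 = 11011000 → 2-byte char #5 = D8 A4.
Offset 13: leading byte 0xF3 = 11110011 → 4-byte char #6 = F3 82 B2 8D.
Offset 17: leading byte 0xE5 = 11100101 → 3-byte char #7 = E5 82 A2.
Leading byte 0xE5 = 11100101 matches 1110xxxx → 3-byte sequence.
Byte 1: 0xE5 = 11100101, payload 0101 (4 bits).
Byte 2: 0x82 = 10000010 (10xxxxxx ✓), payload 000010.
Byte 3: 0xA2 = 10100010 (10xxxxxx ✓), payload 100010.
Concatenate: 0101000010100010 = 0x50A2 (16 bits → U+50A2).

U+50A2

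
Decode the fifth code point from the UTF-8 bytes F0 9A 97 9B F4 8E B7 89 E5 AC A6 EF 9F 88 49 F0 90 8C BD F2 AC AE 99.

U+0049

Offset 0: leading byte 0xF0 = 11110000 → 4-byte char #1 = F0 9A 97 9B.
Offset 4: leading byte 0xF4 = 11110100 → 4-byte char #2 = F4 8E B7 89.
Offset 8: leading byte 0xE5 = 11100101 → 3-byte char #3 = E5 AC A6.
Offset 11: leading byte 0xEF = 11101111 → 3-byte char #4 = EF 9F 88.
Offset 14: leading byte 0x49 = 01001001 → 1-byte char #5 = 49.
Leading byte 0x49 = 01001001 matches 0xxxxxxx → 1-byte sequence.
Byte 1: 0x49 = 01001001, payload 1001001 (7 bits).
Concatenate: 1001001 = 0x49 (7 bits → U+0049).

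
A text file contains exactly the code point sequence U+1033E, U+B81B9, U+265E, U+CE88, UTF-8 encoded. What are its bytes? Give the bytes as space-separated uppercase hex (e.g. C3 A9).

U+1033E: 4-byte form → F0 90 8C BE.
U+B81B9: 4-byte form → F2 B8 86 B9.
U+265E: 3-byte form → E2 99 9E.
U+CE88: 3-byte form → EC BA 88.
Concatenated (14 bytes): F0 90 8C BE F2 B8 86 B9 E2 99 9E EC BA 88.

F0 90 8C BE F2 B8 86 B9 E2 99 9E EC BA 88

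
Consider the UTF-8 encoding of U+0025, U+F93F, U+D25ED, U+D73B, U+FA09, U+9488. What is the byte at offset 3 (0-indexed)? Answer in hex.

0xBF

U+0025 → 1-byte form 25 at offsets 0–0.
U+F93F → 3-byte form EF A4 BF at offsets 1–3.
Offset 3 falls in char 2's range; it's byte 3 of EF A4 BF = 0xBF.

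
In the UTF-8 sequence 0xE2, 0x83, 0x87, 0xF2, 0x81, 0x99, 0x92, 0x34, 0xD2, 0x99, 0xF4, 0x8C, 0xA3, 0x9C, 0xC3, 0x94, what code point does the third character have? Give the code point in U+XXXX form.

Offset 0: leading byte 0xE2 = 11100010 → 3-byte char #1 = E2 83 87.
Offset 3: leading byte 0xF2 = 11110010 → 4-byte char #2 = F2 81 99 92.
Offset 7: leading byte 0x34 = 00110100 → 1-byte char #3 = 34.
Leading byte 0x34 = 00110100 matches 0xxxxxxx → 1-byte sequence.
Byte 1: 0x34 = 00110100, payload 0110100 (7 bits).
Concatenate: 0110100 = 0x34 (7 bits → U+0034).

U+0034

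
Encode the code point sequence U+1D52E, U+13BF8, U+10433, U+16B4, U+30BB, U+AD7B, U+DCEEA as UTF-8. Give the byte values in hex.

U+1D52E: 4-byte form → F0 9D 94 AE.
U+13BF8: 4-byte form → F0 93 AF B8.
U+10433: 4-byte form → F0 90 90 B3.
U+16B4: 3-byte form → E1 9A B4.
U+30BB: 3-byte form → E3 82 BB.
U+AD7B: 3-byte form → EA B5 BB.
U+DCEEA: 4-byte form → F3 9C BB AA.
Concatenated (25 bytes): F0 9D 94 AE F0 93 AF B8 F0 90 90 B3 E1 9A B4 E3 82 BB EA B5 BB F3 9C BB AA.

F0 9D 94 AE F0 93 AF B8 F0 90 90 B3 E1 9A B4 E3 82 BB EA B5 BB F3 9C BB AA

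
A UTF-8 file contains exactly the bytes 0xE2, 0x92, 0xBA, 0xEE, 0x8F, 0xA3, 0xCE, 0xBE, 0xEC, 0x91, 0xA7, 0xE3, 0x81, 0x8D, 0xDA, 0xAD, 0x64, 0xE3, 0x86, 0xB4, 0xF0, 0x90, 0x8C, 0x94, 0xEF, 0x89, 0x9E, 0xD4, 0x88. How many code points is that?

11

Byte at offset 0: 0xE2 = 11100010 → 3-byte char (#1). Advance 3.
Byte at offset 3: 0xEE = 11101110 → 3-byte char (#2). Advance 3.
Byte at offset 6: 0xCE = 11001110 → 2-byte char (#3). Advance 2.
Byte at offset 8: 0xEC = 11101100 → 3-byte char (#4). Advance 3.
Byte at offset 11: 0xE3 = 11100011 → 3-byte char (#5). Advance 3.
Byte at offset 14: 0xDA = 11011010 → 2-byte char (#6). Advance 2.
Byte at offset 16: 0x64 = 01100100 → 1-byte char (#7). Advance 1.
Byte at offset 17: 0xE3 = 11100011 → 3-byte char (#8). Advance 3.
Byte at offset 20: 0xF0 = 11110000 → 4-byte char (#9). Advance 4.
Byte at offset 24: 0xEF = 11101111 → 3-byte char (#10). Advance 3.
Byte at offset 27: 0xD4 = 11010100 → 2-byte char (#11). Advance 2.
Reached end at offset 29 after 11 code points.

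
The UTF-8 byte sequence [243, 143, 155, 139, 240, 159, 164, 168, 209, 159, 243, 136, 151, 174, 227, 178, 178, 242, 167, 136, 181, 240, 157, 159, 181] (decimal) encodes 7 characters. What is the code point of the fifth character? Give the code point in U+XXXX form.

U+3CB2

Offset 0: leading byte 0xF3 = 11110011 → 4-byte char #1 = F3 8F 9B 8B.
Offset 4: leading byte 0xF0 = 11110000 → 4-byte char #2 = F0 9F A4 A8.
Offset 8: leading byte 0xD1 = 11010001 → 2-byte char #3 = D1 9F.
Offset 10: leading byte 0xF3 = 11110011 → 4-byte char #4 = F3 88 97 AE.
Offset 14: leading byte 0xE3 = 11100011 → 3-byte char #5 = E3 B2 B2.
Leading byte 0xE3 = 11100011 matches 1110xxxx → 3-byte sequence.
Byte 1: 0xE3 = 11100011, payload 0011 (4 bits).
Byte 2: 0xB2 = 10110010 (10xxxxxx ✓), payload 110010.
Byte 3: 0xB2 = 10110010 (10xxxxxx ✓), payload 110010.
Concatenate: 0011110010110010 = 0x3CB2 (16 bits → U+3CB2).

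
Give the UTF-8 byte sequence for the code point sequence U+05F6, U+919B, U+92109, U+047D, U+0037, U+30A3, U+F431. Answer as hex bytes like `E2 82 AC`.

D7 B6 E9 86 9B F2 92 84 89 D1 BD 37 E3 82 A3 EF 90 B1

U+05F6: 2-byte form → D7 B6.
U+919B: 3-byte form → E9 86 9B.
U+92109: 4-byte form → F2 92 84 89.
U+047D: 2-byte form → D1 BD.
U+0037: 1-byte form → 37.
U+30A3: 3-byte form → E3 82 A3.
U+F431: 3-byte form → EF 90 B1.
Concatenated (18 bytes): D7 B6 E9 86 9B F2 92 84 89 D1 BD 37 E3 82 A3 EF 90 B1.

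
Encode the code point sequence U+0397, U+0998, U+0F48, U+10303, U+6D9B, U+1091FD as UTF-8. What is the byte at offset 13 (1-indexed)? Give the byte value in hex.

0xE6

1-indexed offset 13 is 0-indexed offset 12.
U+0397 → 2-byte form CE 97 at offsets 0–1.
U+0998 → 3-byte form E0 A6 98 at offsets 2–4.
U+0F48 → 3-byte form E0 BD 88 at offsets 5–7.
U+10303 → 4-byte form F0 90 8C 83 at offsets 8–11.
U+6D9B → 3-byte form E6 B6 9B at offsets 12–14.
Offset 12 falls in char 5's range; it's byte 1 of E6 B6 9B = 0xE6.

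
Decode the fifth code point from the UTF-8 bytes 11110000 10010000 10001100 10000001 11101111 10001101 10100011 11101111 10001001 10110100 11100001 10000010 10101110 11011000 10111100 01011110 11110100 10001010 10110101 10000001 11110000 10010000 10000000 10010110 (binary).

U+063C

Offset 0: leading byte 0xF0 = 11110000 → 4-byte char #1 = F0 90 8C 81.
Offset 4: leading byte 0xEF = 11101111 → 3-byte char #2 = EF 8D A3.
Offset 7: leading byte 0xEF = 11101111 → 3-byte char #3 = EF 89 B4.
Offset 10: leading byte 0xE1 = 11100001 → 3-byte char #4 = E1 82 AE.
Offset 13: leading byte 0xD8 = 11011000 → 2-byte char #5 = D8 BC.
Leading byte 0xD8 = 11011000 matches 110xxxxx → 2-byte sequence.
Byte 1: 0xD8 = 11011000, payload 11000 (5 bits).
Byte 2: 0xBC = 10111100 (10xxxxxx ✓), payload 111100.
Concatenate: 11000111100 = 0x63C (11 bits → U+063C).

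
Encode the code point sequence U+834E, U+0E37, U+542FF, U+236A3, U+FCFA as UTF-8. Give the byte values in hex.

E8 8D 8E E0 B8 B7 F1 94 8B BF F0 A3 9A A3 EF B3 BA

U+834E: 3-byte form → E8 8D 8E.
U+0E37: 3-byte form → E0 B8 B7.
U+542FF: 4-byte form → F1 94 8B BF.
U+236A3: 4-byte form → F0 A3 9A A3.
U+FCFA: 3-byte form → EF B3 BA.
Concatenated (17 bytes): E8 8D 8E E0 B8 B7 F1 94 8B BF F0 A3 9A A3 EF B3 BA.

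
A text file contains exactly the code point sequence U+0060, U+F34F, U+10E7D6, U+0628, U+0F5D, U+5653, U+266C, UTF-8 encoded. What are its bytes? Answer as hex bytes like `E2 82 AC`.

U+0060: 1-byte form → 60.
U+F34F: 3-byte form → EF 8D 8F.
U+10E7D6: 4-byte form → F4 8E 9F 96.
U+0628: 2-byte form → D8 A8.
U+0F5D: 3-byte form → E0 BD 9D.
U+5653: 3-byte form → E5 99 93.
U+266C: 3-byte form → E2 99 AC.
Concatenated (19 bytes): 60 EF 8D 8F F4 8E 9F 96 D8 A8 E0 BD 9D E5 99 93 E2 99 AC.

60 EF 8D 8F F4 8E 9F 96 D8 A8 E0 BD 9D E5 99 93 E2 99 AC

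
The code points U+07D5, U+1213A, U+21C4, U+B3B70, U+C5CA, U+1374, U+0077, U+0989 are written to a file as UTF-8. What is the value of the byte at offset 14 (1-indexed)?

1-indexed offset 14 is 0-indexed offset 13.
U+07D5 → 2-byte form DF 95 at offsets 0–1.
U+1213A → 4-byte form F0 92 84 BA at offsets 2–5.
U+21C4 → 3-byte form E2 87 84 at offsets 6–8.
U+B3B70 → 4-byte form F2 B3 AD B0 at offsets 9–12.
U+C5CA → 3-byte form EC 97 8A at offsets 13–15.
Offset 13 falls in char 5's range; it's byte 1 of EC 97 8A = 0xEC.

0xEC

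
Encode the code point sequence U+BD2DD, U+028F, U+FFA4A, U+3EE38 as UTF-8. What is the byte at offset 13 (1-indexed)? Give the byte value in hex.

0xB8

1-indexed offset 13 is 0-indexed offset 12.
U+BD2DD → 4-byte form F2 BD 8B 9D at offsets 0–3.
U+028F → 2-byte form CA 8F at offsets 4–5.
U+FFA4A → 4-byte form F3 BF A9 8A at offsets 6–9.
U+3EE38 → 4-byte form F0 BE B8 B8 at offsets 10–13.
Offset 12 falls in char 4's range; it's byte 3 of F0 BE B8 B8 = 0xB8.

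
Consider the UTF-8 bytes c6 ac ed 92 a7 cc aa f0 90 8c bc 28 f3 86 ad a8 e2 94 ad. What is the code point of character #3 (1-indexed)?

U+032A

Offset 0: leading byte 0xC6 = 11000110 → 2-byte char #1 = C6 AC.
Offset 2: leading byte 0xED = 11101101 → 3-byte char #2 = ED 92 A7.
Offset 5: leading byte 0xCC = 11001100 → 2-byte char #3 = CC AA.
Leading byte 0xCC = 11001100 matches 110xxxxx → 2-byte sequence.
Byte 1: 0xCC = 11001100, payload 01100 (5 bits).
Byte 2: 0xAA = 10101010 (10xxxxxx ✓), payload 101010.
Concatenate: 01100101010 = 0x32A (11 bits → U+032A).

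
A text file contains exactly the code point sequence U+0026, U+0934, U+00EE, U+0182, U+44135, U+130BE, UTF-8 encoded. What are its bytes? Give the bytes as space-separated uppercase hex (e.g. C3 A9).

U+0026: 1-byte form → 26.
U+0934: 3-byte form → E0 A4 B4.
U+00EE: 2-byte form → C3 AE.
U+0182: 2-byte form → C6 82.
U+44135: 4-byte form → F1 84 84 B5.
U+130BE: 4-byte form → F0 93 82 BE.
Concatenated (16 bytes): 26 E0 A4 B4 C3 AE C6 82 F1 84 84 B5 F0 93 82 BE.

26 E0 A4 B4 C3 AE C6 82 F1 84 84 B5 F0 93 82 BE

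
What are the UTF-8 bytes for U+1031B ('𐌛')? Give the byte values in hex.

U+1031B = 0x1031B = 66331 decimal. In range U+10000–U+10FFFF → 4-byte form: 11110xxx 10xxxxxx 10xxxxxx 10xxxxxx.
Binary (21 bits): 000010000001100011011.
Split 3+6+6+6: 000 | 010000 | 001100 | 011011.
Byte 1: 11110000 = 0xF0.
Byte 2: 10010000 = 0x90.
Byte 3: 10001100 = 0x8C.
Byte 4: 10011011 = 0x9B.

F0 90 8C 9B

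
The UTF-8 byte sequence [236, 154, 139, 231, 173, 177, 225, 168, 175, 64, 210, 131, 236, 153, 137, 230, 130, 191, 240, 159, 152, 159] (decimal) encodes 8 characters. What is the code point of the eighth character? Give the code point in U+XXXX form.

Offset 0: leading byte 0xEC = 11101100 → 3-byte char #1 = EC 9A 8B.
Offset 3: leading byte 0xE7 = 11100111 → 3-byte char #2 = E7 AD B1.
Offset 6: leading byte 0xE1 = 11100001 → 3-byte char #3 = E1 A8 AF.
Offset 9: leading byte 0x40 = 01000000 → 1-byte char #4 = 40.
Offset 10: leading byte 0xD2 = 11010010 → 2-byte char #5 = D2 83.
Offset 12: leading byte 0xEC = 11101100 → 3-byte char #6 = EC 99 89.
Offset 15: leading byte 0xE6 = 11100110 → 3-byte char #7 = E6 82 BF.
Offset 18: leading byte 0xF0 = 11110000 → 4-byte char #8 = F0 9F 98 9F.
Leading byte 0xF0 = 11110000 matches 11110xxx → 4-byte sequence.
Byte 1: 0xF0 = 11110000, payload 000 (3 bits).
Byte 2: 0x9F = 10011111 (10xxxxxx ✓), payload 011111.
Byte 3: 0x98 = 10011000 (10xxxxxx ✓), payload 011000.
Byte 4: 0x9F = 10011111 (10xxxxxx ✓), payload 011111.
Concatenate: 000011111011000011111 = 0x1F61F (21 bits → U+1F61F).

U+1F61F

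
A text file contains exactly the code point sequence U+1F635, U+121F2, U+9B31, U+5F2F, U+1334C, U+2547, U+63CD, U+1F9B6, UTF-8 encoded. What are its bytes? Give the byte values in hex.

F0 9F 98 B5 F0 92 87 B2 E9 AC B1 E5 BC AF F0 93 8D 8C E2 95 87 E6 8F 8D F0 9F A6 B6

U+1F635: 4-byte form → F0 9F 98 B5.
U+121F2: 4-byte form → F0 92 87 B2.
U+9B31: 3-byte form → E9 AC B1.
U+5F2F: 3-byte form → E5 BC AF.
U+1334C: 4-byte form → F0 93 8D 8C.
U+2547: 3-byte form → E2 95 87.
U+63CD: 3-byte form → E6 8F 8D.
U+1F9B6: 4-byte form → F0 9F A6 B6.
Concatenated (28 bytes): F0 9F 98 B5 F0 92 87 B2 E9 AC B1 E5 BC AF F0 93 8D 8C E2 95 87 E6 8F 8D F0 9F A6 B6.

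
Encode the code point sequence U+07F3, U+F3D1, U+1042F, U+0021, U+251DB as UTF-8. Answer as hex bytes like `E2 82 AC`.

U+07F3: 2-byte form → DF B3.
U+F3D1: 3-byte form → EF 8F 91.
U+1042F: 4-byte form → F0 90 90 AF.
U+0021: 1-byte form → 21.
U+251DB: 4-byte form → F0 A5 87 9B.
Concatenated (14 bytes): DF B3 EF 8F 91 F0 90 90 AF 21 F0 A5 87 9B.

DF B3 EF 8F 91 F0 90 90 AF 21 F0 A5 87 9B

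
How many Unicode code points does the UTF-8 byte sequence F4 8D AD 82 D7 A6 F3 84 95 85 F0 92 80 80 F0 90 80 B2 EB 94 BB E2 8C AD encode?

7

Byte at offset 0: 0xF4 = 11110100 → 4-byte char (#1). Advance 4.
Byte at offset 4: 0xD7 = 11010111 → 2-byte char (#2). Advance 2.
Byte at offset 6: 0xF3 = 11110011 → 4-byte char (#3). Advance 4.
Byte at offset 10: 0xF0 = 11110000 → 4-byte char (#4). Advance 4.
Byte at offset 14: 0xF0 = 11110000 → 4-byte char (#5). Advance 4.
Byte at offset 18: 0xEB = 11101011 → 3-byte char (#6). Advance 3.
Byte at offset 21: 0xE2 = 11100010 → 3-byte char (#7). Advance 3.
Reached end at offset 24 after 7 code points.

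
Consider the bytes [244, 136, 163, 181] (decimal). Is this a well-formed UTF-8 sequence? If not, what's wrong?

Leading byte 0xF4 = 11110100 → 4-byte form.
Continuation bytes 0x88=10001000, 0xA3=10100011, 0xB5=10110101 all match 10xxxxxx.
Decoded value 0x1088F5 is ≥ 0x10000 (shortest form) and not a surrogate.

valid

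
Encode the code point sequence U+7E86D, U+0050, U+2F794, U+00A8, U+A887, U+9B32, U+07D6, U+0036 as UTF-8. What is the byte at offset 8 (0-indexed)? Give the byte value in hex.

U+7E86D → 4-byte form F1 BE A1 AD at offsets 0–3.
U+0050 → 1-byte form 50 at offsets 4–4.
U+2F794 → 4-byte form F0 AF 9E 94 at offsets 5–8.
Offset 8 falls in char 3's range; it's byte 4 of F0 AF 9E 94 = 0x94.

0x94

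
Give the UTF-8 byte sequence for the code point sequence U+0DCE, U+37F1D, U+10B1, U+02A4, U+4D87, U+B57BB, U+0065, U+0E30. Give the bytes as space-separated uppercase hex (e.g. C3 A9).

E0 B7 8E F0 B7 BC 9D E1 82 B1 CA A4 E4 B6 87 F2 B5 9E BB 65 E0 B8 B0

U+0DCE: 3-byte form → E0 B7 8E.
U+37F1D: 4-byte form → F0 B7 BC 9D.
U+10B1: 3-byte form → E1 82 B1.
U+02A4: 2-byte form → CA A4.
U+4D87: 3-byte form → E4 B6 87.
U+B57BB: 4-byte form → F2 B5 9E BB.
U+0065: 1-byte form → 65.
U+0E30: 3-byte form → E0 B8 B0.
Concatenated (23 bytes): E0 B7 8E F0 B7 BC 9D E1 82 B1 CA A4 E4 B6 87 F2 B5 9E BB 65 E0 B8 B0.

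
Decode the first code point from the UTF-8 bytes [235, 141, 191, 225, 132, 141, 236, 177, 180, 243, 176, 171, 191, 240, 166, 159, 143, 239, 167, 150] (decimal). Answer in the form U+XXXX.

Offset 0: leading byte 0xEB = 11101011 → 3-byte char #1 = EB 8D BF.
Leading byte 0xEB = 11101011 matches 1110xxxx → 3-byte sequence.
Byte 1: 0xEB = 11101011, payload 1011 (4 bits).
Byte 2: 0x8D = 10001101 (10xxxxxx ✓), payload 001101.
Byte 3: 0xBF = 10111111 (10xxxxxx ✓), payload 111111.
Concatenate: 1011001101111111 = 0xB37F (16 bits → U+B37F).

U+B37F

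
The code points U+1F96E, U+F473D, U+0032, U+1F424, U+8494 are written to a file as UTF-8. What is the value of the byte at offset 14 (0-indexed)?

U+1F96E → 4-byte form F0 9F A5 AE at offsets 0–3.
U+F473D → 4-byte form F3 B4 9C BD at offsets 4–7.
U+0032 → 1-byte form 32 at offsets 8–8.
U+1F424 → 4-byte form F0 9F 90 A4 at offsets 9–12.
U+8494 → 3-byte form E8 92 94 at offsets 13–15.
Offset 14 falls in char 5's range; it's byte 2 of E8 92 94 = 0x92.

0x92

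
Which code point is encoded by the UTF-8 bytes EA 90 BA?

U+A43A

Leading byte 0xEA = 11101010 matches 1110xxxx → 3-byte sequence.
Byte 1: 0xEA = 11101010, payload 1010 (4 bits).
Byte 2: 0x90 = 10010000 (10xxxxxx ✓), payload 010000.
Byte 3: 0xBA = 10111010 (10xxxxxx ✓), payload 111010.
Concatenate: 1010010000111010 = 0xA43A (16 bits → U+A43A).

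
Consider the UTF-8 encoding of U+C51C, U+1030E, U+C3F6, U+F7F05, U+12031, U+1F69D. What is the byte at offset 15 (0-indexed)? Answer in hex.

0x92

U+C51C → 3-byte form EC 94 9C at offsets 0–2.
U+1030E → 4-byte form F0 90 8C 8E at offsets 3–6.
U+C3F6 → 3-byte form EC 8F B6 at offsets 7–9.
U+F7F05 → 4-byte form F3 B7 BC 85 at offsets 10–13.
U+12031 → 4-byte form F0 92 80 B1 at offsets 14–17.
Offset 15 falls in char 5's range; it's byte 2 of F0 92 80 B1 = 0x92.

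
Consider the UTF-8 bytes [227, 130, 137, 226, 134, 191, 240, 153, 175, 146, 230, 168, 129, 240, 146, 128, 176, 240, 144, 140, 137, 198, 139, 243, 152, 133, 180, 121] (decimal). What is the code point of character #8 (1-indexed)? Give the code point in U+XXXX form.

Offset 0: leading byte 0xE3 = 11100011 → 3-byte char #1 = E3 82 89.
Offset 3: leading byte 0xE2 = 11100010 → 3-byte char #2 = E2 86 BF.
Offset 6: leading byte 0xF0 = 11110000 → 4-byte char #3 = F0 99 AF 92.
Offset 10: leading byte 0xE6 = 11100110 → 3-byte char #4 = E6 A8 81.
Offset 13: leading byte 0xF0 = 11110000 → 4-byte char #5 = F0 92 80 B0.
Offset 17: leading byte 0xF0 = 11110000 → 4-byte char #6 = F0 90 8C 89.
Offset 21: leading byte 0xC6 = 11000110 → 2-byte char #7 = C6 8B.
Offset 23: leading byte 0xF3 = 11110011 → 4-byte char #8 = F3 98 85 B4.
Leading byte 0xF3 = 11110011 matches 11110xxx → 4-byte sequence.
Byte 1: 0xF3 = 11110011, payload 011 (3 bits).
Byte 2: 0x98 = 10011000 (10xxxxxx ✓), payload 011000.
Byte 3: 0x85 = 10000101 (10xxxxxx ✓), payload 000101.
Byte 4: 0xB4 = 10110100 (10xxxxxx ✓), payload 110100.
Concatenate: 011011000000101110100 = 0xD8174 (21 bits → U+D8174).

U+D8174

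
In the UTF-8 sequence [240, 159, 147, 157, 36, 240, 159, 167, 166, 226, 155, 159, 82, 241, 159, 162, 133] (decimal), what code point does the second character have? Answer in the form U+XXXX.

Offset 0: leading byte 0xF0 = 11110000 → 4-byte char #1 = F0 9F 93 9D.
Offset 4: leading byte 0x24 = 00100100 → 1-byte char #2 = 24.
Leading byte 0x24 = 00100100 matches 0xxxxxxx → 1-byte sequence.
Byte 1: 0x24 = 00100100, payload 0100100 (7 bits).
Concatenate: 0100100 = 0x24 (7 bits → U+0024).

U+0024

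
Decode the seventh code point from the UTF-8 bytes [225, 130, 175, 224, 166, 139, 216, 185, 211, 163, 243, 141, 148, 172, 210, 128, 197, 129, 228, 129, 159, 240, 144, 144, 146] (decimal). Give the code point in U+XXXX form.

U+0141

Offset 0: leading byte 0xE1 = 11100001 → 3-byte char #1 = E1 82 AF.
Offset 3: leading byte 0xE0 = 11100000 → 3-byte char #2 = E0 A6 8B.
Offset 6: leading byte 0xD8 = 11011000 → 2-byte char #3 = D8 B9.
Offset 8: leading byte 0xD3 = 11010011 → 2-byte char #4 = D3 A3.
Offset 10: leading byte 0xF3 = 11110011 → 4-byte char #5 = F3 8D 94 AC.
Offset 14: leading byte 0xD2 = 11010010 → 2-byte char #6 = D2 80.
Offset 16: leading byte 0xC5 = 11000101 → 2-byte char #7 = C5 81.
Leading byte 0xC5 = 11000101 matches 110xxxxx → 2-byte sequence.
Byte 1: 0xC5 = 11000101, payload 00101 (5 bits).
Byte 2: 0x81 = 10000001 (10xxxxxx ✓), payload 000001.
Concatenate: 00101000001 = 0x141 (11 bits → U+0141).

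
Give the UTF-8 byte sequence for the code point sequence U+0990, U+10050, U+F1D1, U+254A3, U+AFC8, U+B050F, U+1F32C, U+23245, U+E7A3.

U+0990: 3-byte form → E0 A6 90.
U+10050: 4-byte form → F0 90 81 90.
U+F1D1: 3-byte form → EF 87 91.
U+254A3: 4-byte form → F0 A5 92 A3.
U+AFC8: 3-byte form → EA BF 88.
U+B050F: 4-byte form → F2 B0 94 8F.
U+1F32C: 4-byte form → F0 9F 8C AC.
U+23245: 4-byte form → F0 A3 89 85.
U+E7A3: 3-byte form → EE 9E A3.
Concatenated (32 bytes): E0 A6 90 F0 90 81 90 EF 87 91 F0 A5 92 A3 EA BF 88 F2 B0 94 8F F0 9F 8C AC F0 A3 89 85 EE 9E A3.

E0 A6 90 F0 90 81 90 EF 87 91 F0 A5 92 A3 EA BF 88 F2 B0 94 8F F0 9F 8C AC F0 A3 89 85 EE 9E A3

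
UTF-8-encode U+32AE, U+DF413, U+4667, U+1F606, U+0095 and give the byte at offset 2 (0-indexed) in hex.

U+32AE → 3-byte form E3 8A AE at offsets 0–2.
Offset 2 falls in char 1's range; it's byte 3 of E3 8A AE = 0xAE.

0xAE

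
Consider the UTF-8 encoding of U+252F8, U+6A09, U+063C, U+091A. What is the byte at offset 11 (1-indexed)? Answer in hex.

1-indexed offset 11 is 0-indexed offset 10.
U+252F8 → 4-byte form F0 A5 8B B8 at offsets 0–3.
U+6A09 → 3-byte form E6 A8 89 at offsets 4–6.
U+063C → 2-byte form D8 BC at offsets 7–8.
U+091A → 3-byte form E0 A4 9A at offsets 9–11.
Offset 10 falls in char 4's range; it's byte 2 of E0 A4 9A = 0xA4.

0xA4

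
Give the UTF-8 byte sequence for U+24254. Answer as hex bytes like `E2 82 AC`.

F0 A4 89 94

U+24254 = 0x24254 = 148052 decimal. In range U+10000–U+10FFFF → 4-byte form: 11110xxx 10xxxxxx 10xxxxxx 10xxxxxx.
Binary (21 bits): 000100100001001010100.
Split 3+6+6+6: 000 | 100100 | 001001 | 010100.
Byte 1: 11110000 = 0xF0.
Byte 2: 10100100 = 0xA4.
Byte 3: 10001001 = 0x89.
Byte 4: 10010100 = 0x94.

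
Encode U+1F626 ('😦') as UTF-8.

F0 9F 98 A6

U+1F626 = 0x1F626 = 128550 decimal. In range U+10000–U+10FFFF → 4-byte form: 11110xxx 10xxxxxx 10xxxxxx 10xxxxxx.
Binary (21 bits): 000011111011000100110.
Split 3+6+6+6: 000 | 011111 | 011000 | 100110.
Byte 1: 11110000 = 0xF0.
Byte 2: 10011111 = 0x9F.
Byte 3: 10011000 = 0x98.
Byte 4: 10100110 = 0xA6.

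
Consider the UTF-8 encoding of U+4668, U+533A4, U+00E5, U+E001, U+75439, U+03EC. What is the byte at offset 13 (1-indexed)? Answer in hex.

1-indexed offset 13 is 0-indexed offset 12.
U+4668 → 3-byte form E4 99 A8 at offsets 0–2.
U+533A4 → 4-byte form F1 93 8E A4 at offsets 3–6.
U+00E5 → 2-byte form C3 A5 at offsets 7–8.
U+E001 → 3-byte form EE 80 81 at offsets 9–11.
U+75439 → 4-byte form F1 B5 90 B9 at offsets 12–15.
Offset 12 falls in char 5's range; it's byte 1 of F1 B5 90 B9 = 0xF1.

0xF1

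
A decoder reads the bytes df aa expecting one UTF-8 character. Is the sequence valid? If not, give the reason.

valid

Leading byte 0xDF = 11011111 → 2-byte form.
Continuation bytes 0xAA=10101010 all match 10xxxxxx.
Decoded value 0x7EA is ≥ 0x80 (shortest form) and not a surrogate.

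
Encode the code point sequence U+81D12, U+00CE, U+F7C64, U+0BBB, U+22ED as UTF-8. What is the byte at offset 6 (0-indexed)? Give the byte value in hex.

0xF3

U+81D12 → 4-byte form F2 81 B4 92 at offsets 0–3.
U+00CE → 2-byte form C3 8E at offsets 4–5.
U+F7C64 → 4-byte form F3 B7 B1 A4 at offsets 6–9.
Offset 6 falls in char 3's range; it's byte 1 of F3 B7 B1 A4 = 0xF3.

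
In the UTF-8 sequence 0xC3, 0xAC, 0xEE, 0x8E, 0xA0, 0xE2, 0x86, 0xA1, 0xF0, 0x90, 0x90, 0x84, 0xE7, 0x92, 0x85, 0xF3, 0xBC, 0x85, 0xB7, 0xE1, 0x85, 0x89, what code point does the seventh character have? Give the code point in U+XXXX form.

Offset 0: leading byte 0xC3 = 11000011 → 2-byte char #1 = C3 AC.
Offset 2: leading byte 0xEE = 11101110 → 3-byte char #2 = EE 8E A0.
Offset 5: leading byte 0xE2 = 11100010 → 3-byte char #3 = E2 86 A1.
Offset 8: leading byte 0xF0 = 11110000 → 4-byte char #4 = F0 90 90 84.
Offset 12: leading byte 0xE7 = 11100111 → 3-byte char #5 = E7 92 85.
Offset 15: leading byte 0xF3 = 11110011 → 4-byte char #6 = F3 BC 85 B7.
Offset 19: leading byte 0xE1 = 11100001 → 3-byte char #7 = E1 85 89.
Leading byte 0xE1 = 11100001 matches 1110xxxx → 3-byte sequence.
Byte 1: 0xE1 = 11100001, payload 0001 (4 bits).
Byte 2: 0x85 = 10000101 (10xxxxxx ✓), payload 000101.
Byte 3: 0x89 = 10001001 (10xxxxxx ✓), payload 001001.
Concatenate: 0001000101001001 = 0x1149 (16 bits → U+1149).

U+1149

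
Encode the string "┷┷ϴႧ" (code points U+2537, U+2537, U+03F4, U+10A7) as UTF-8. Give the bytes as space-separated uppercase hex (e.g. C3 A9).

U+2537: 3-byte form → E2 94 B7.
U+2537: 3-byte form → E2 94 B7.
U+03F4: 2-byte form → CF B4.
U+10A7: 3-byte form → E1 82 A7.
Concatenated (11 bytes): E2 94 B7 E2 94 B7 CF B4 E1 82 A7.

E2 94 B7 E2 94 B7 CF B4 E1 82 A7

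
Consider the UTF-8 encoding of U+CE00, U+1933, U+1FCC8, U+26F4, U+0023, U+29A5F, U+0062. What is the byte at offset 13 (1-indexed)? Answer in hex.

1-indexed offset 13 is 0-indexed offset 12.
U+CE00 → 3-byte form EC B8 80 at offsets 0–2.
U+1933 → 3-byte form E1 A4 B3 at offsets 3–5.
U+1FCC8 → 4-byte form F0 9F B3 88 at offsets 6–9.
U+26F4 → 3-byte form E2 9B B4 at offsets 10–12.
Offset 12 falls in char 4's range; it's byte 3 of E2 9B B4 = 0xB4.

0xB4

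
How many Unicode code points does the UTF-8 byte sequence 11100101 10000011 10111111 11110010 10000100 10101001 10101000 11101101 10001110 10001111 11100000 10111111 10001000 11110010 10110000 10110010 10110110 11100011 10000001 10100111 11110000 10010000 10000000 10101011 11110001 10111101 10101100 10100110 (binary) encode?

8

Byte at offset 0: 0xE5 = 11100101 → 3-byte char (#1). Advance 3.
Byte at offset 3: 0xF2 = 11110010 → 4-byte char (#2). Advance 4.
Byte at offset 7: 0xED = 11101101 → 3-byte char (#3). Advance 3.
Byte at offset 10: 0xE0 = 11100000 → 3-byte char (#4). Advance 3.
Byte at offset 13: 0xF2 = 11110010 → 4-byte char (#5). Advance 4.
Byte at offset 17: 0xE3 = 11100011 → 3-byte char (#6). Advance 3.
Byte at offset 20: 0xF0 = 11110000 → 4-byte char (#7). Advance 4.
Byte at offset 24: 0xF1 = 11110001 → 4-byte char (#8). Advance 4.
Reached end at offset 28 after 8 code points.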